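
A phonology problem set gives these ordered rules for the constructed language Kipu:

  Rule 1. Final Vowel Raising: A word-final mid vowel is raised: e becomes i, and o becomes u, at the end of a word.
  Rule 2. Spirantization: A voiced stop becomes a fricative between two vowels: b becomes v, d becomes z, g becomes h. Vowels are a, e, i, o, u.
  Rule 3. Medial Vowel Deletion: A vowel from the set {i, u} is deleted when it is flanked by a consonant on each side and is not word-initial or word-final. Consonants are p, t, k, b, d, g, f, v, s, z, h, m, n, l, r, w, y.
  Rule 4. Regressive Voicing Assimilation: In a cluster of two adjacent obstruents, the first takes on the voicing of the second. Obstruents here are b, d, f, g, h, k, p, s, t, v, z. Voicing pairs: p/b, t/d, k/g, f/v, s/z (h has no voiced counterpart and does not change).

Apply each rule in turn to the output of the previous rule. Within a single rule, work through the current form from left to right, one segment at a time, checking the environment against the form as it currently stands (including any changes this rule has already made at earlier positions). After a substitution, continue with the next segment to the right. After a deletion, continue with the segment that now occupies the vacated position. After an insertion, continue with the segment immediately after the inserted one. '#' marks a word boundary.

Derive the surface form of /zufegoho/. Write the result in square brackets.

[sfehohu]

Rule 1 Final Vowel Raising: [zufegoho] → [zufegohu]
Rule 2 Spirantization: [zufegohu] → [zufehohu]
Rule 3 Medial Vowel Deletion: [zufehohu] → [zfehohu]
Rule 4 Regressive Voicing Assimilation: [zfehohu] → [sfehohu]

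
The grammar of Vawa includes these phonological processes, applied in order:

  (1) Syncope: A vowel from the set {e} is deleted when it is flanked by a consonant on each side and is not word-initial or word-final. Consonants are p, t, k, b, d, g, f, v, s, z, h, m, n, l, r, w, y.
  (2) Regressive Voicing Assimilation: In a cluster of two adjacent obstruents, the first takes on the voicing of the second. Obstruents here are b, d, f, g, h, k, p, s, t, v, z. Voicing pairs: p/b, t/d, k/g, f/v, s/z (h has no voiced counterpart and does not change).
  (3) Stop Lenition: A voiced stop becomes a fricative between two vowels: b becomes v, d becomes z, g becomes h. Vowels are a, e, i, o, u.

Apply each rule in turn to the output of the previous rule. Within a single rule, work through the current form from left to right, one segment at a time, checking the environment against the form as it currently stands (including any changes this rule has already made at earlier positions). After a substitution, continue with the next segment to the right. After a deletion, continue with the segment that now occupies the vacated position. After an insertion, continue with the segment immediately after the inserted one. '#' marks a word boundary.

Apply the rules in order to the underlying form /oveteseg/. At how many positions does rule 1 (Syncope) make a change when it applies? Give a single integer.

(1) Syncope: [oveteseg] → [ovtsg]
(2) Regressive Voicing Assimilation: [ovtsg] → [oftzg]
(3) Stop Lenition: no change — [oftzg]
Rule 1 changed 3 position(s).

3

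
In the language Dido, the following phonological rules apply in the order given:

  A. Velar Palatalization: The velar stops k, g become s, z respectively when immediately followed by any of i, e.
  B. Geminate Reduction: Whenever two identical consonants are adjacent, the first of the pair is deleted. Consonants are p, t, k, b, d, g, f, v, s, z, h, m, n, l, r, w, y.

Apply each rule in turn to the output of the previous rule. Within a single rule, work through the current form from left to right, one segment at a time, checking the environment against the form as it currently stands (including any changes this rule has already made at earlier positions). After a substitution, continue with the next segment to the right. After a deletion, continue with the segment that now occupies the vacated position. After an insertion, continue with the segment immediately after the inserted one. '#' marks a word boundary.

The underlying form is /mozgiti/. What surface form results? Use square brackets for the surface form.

A Velar Palatalization: [mozgiti] → [mozziti]
B Geminate Reduction: [mozziti] → [moziti]

[moziti]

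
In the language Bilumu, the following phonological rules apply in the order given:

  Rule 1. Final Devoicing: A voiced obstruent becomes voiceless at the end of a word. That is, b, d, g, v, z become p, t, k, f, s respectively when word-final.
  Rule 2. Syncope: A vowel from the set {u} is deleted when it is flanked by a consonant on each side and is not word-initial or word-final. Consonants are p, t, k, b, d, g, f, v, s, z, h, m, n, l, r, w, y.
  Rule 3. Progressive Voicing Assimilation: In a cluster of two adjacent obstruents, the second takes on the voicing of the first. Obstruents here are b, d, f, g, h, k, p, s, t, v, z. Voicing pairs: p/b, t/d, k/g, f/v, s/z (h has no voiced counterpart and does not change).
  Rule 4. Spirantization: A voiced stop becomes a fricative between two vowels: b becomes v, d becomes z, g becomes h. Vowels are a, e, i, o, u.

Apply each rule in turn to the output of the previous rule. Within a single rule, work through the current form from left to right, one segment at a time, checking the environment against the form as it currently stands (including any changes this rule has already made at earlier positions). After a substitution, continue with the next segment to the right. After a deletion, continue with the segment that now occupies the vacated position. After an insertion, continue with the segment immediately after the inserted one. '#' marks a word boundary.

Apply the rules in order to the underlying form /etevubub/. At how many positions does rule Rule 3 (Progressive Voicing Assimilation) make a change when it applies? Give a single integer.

Rule 1 Final Devoicing: [etevubub] → [etevubup]
Rule 2 Syncope: [etevubup] → [etevbp]
Rule 3 Progressive Voicing Assimilation: [etevbp] → [etevbb]
Rule 4 Spirantization: no change — [etevbb]
Rule Rule 3 changed 1 position(s).

1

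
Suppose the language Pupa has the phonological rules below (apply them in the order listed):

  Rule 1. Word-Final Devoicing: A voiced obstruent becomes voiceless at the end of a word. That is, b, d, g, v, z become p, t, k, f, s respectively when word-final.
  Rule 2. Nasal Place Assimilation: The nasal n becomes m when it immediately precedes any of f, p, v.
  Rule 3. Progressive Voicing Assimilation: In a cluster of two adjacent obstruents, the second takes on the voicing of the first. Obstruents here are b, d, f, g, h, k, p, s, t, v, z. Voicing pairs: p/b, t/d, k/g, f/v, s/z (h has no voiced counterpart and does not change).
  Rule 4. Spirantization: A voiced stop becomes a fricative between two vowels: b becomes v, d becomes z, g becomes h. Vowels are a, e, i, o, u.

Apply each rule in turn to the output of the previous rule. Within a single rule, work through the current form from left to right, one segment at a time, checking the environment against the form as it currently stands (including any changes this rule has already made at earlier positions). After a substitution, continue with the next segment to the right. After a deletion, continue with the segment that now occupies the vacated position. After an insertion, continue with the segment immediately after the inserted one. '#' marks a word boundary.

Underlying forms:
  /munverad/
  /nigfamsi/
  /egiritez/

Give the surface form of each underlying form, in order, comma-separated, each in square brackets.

/munverad/:
  Rule 1 Word-Final Devoicing: [munverad] → [munverat]
  Rule 2 Nasal Place Assimilation: [munverat] → [mumverat]
  Rule 3 Progressive Voicing Assimilation: no change — [mumverat]
  Rule 4 Spirantization: no change — [mumverat]
/nigfamsi/:
  Rule 1 Word-Final Devoicing: no change — [nigfamsi]
  Rule 2 Nasal Place Assimilation: no change — [nigfamsi]
  Rule 3 Progressive Voicing Assimilation: [nigfamsi] → [nigvamsi]
  Rule 4 Spirantization: no change — [nigvamsi]
/egiritez/:
  Rule 1 Word-Final Devoicing: [egiritez] → [egirites]
  Rule 2 Nasal Place Assimilation: no change — [egirites]
  Rule 3 Progressive Voicing Assimilation: no change — [egirites]
  Rule 4 Spirantization: [egirites] → [ehirites]

[mumverat], [nigvamsi], [ehirites]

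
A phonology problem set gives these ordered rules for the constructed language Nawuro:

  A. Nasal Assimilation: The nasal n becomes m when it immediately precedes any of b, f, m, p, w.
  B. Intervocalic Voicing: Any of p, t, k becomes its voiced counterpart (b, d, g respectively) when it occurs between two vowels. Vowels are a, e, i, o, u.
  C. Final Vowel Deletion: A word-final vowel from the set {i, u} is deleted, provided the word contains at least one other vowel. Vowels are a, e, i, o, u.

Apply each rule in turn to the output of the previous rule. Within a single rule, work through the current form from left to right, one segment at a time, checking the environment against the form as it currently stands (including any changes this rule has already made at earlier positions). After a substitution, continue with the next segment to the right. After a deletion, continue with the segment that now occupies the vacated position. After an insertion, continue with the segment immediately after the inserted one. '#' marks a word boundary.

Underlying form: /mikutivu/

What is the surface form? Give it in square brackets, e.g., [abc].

[migudiv]

A Nasal Assimilation: no change — [mikutivu]
B Intervocalic Voicing: [mikutivu] → [migudivu]
C Final Vowel Deletion: [migudivu] → [migudiv]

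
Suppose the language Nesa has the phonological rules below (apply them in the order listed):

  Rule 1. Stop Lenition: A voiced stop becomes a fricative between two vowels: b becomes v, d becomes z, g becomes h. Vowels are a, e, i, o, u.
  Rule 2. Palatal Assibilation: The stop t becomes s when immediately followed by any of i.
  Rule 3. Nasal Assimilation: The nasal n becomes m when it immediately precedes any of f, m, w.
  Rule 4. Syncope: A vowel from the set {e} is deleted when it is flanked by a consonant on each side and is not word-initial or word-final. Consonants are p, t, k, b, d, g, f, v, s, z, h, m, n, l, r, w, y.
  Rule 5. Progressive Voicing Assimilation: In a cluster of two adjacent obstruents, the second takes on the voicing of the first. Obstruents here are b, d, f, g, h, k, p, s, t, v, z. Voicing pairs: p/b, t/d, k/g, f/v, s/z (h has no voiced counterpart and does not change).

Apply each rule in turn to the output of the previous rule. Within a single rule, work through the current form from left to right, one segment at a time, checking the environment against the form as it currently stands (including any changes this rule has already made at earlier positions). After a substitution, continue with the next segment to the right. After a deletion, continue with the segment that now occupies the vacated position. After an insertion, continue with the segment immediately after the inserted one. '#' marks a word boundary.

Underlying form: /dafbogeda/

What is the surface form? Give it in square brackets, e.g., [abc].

Rule 1 Stop Lenition: [dafbogeda] → [dafboheza]
Rule 2 Palatal Assibilation: no change — [dafboheza]
Rule 3 Nasal Assimilation: no change — [dafboheza]
Rule 4 Syncope: [dafboheza] → [dafbohza]
Rule 5 Progressive Voicing Assimilation: [dafbohza] → [dafpohsa]

[dafpohsa]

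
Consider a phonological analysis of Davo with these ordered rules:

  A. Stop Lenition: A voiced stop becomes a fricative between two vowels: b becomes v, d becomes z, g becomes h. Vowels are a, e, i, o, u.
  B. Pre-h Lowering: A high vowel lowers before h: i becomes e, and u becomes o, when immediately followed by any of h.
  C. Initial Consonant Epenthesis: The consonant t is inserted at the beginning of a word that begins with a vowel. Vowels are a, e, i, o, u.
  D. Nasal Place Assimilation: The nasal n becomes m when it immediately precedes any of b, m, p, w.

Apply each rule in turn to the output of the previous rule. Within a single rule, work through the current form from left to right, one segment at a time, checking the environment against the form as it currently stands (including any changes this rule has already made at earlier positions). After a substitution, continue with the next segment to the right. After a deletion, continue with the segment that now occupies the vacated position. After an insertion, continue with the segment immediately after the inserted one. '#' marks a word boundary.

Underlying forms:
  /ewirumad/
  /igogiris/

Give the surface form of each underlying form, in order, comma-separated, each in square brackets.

[tewirumad], [tehohiris]

/ewirumad/:
  A Stop Lenition: no change — [ewirumad]
  B Pre-h Lowering: no change — [ewirumad]
  C Initial Consonant Epenthesis: [ewirumad] → [tewirumad]
  D Nasal Place Assimilation: no change — [tewirumad]
/igogiris/:
  A Stop Lenition: [igogiris] → [ihohiris]
  B Pre-h Lowering: [ihohiris] → [ehohiris]
  C Initial Consonant Epenthesis: [ehohiris] → [tehohiris]
  D Nasal Place Assimilation: no change — [tehohiris]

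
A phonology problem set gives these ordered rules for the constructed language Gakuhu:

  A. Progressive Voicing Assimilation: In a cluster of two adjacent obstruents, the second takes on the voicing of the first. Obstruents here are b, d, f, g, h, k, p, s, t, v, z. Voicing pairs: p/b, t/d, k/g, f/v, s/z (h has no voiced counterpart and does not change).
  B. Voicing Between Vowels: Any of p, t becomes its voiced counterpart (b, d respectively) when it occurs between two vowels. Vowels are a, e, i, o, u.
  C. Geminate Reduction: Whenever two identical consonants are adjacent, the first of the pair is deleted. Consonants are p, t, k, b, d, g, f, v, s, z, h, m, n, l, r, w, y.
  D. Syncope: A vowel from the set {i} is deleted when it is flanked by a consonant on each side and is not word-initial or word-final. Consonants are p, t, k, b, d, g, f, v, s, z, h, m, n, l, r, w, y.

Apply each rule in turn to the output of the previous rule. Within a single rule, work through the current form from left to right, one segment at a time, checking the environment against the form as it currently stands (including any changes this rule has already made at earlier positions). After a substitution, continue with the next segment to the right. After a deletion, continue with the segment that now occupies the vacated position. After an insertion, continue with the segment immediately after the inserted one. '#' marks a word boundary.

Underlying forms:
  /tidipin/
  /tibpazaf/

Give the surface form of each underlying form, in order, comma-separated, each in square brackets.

[tdbn], [tbazaf]

/tidipin/:
  A Progressive Voicing Assimilation: no change — [tidipin]
  B Voicing Between Vowels: [tidipin] → [tidibin]
  C Geminate Reduction: no change — [tidibin]
  D Syncope: [tidibin] → [tdbn]
/tibpazaf/:
  A Progressive Voicing Assimilation: [tibpazaf] → [tibbazaf]
  B Voicing Between Vowels: no change — [tibbazaf]
  C Geminate Reduction: [tibbazaf] → [tibazaf]
  D Syncope: [tibazaf] → [tbazaf]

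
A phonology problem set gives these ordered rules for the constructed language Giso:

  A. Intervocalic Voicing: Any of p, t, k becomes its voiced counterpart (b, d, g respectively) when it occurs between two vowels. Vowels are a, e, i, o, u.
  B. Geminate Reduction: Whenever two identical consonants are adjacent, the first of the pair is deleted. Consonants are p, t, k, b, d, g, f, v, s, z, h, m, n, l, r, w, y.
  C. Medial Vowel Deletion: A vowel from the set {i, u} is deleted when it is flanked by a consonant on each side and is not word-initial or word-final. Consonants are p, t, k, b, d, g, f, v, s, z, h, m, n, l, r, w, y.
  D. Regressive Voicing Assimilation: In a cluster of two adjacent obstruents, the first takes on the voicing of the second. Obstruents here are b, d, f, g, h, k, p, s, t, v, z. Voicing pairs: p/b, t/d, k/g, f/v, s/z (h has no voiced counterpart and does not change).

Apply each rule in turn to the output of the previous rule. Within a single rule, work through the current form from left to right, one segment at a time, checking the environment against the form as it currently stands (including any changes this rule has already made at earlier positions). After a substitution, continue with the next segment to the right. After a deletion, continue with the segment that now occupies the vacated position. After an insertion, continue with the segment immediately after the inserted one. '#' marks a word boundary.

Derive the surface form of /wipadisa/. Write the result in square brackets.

A Intervocalic Voicing: [wipadisa] → [wibadisa]
B Geminate Reduction: no change — [wibadisa]
C Medial Vowel Deletion: [wibadisa] → [wbadsa]
D Regressive Voicing Assimilation: [wbadsa] → [wbatsa]

[wbatsa]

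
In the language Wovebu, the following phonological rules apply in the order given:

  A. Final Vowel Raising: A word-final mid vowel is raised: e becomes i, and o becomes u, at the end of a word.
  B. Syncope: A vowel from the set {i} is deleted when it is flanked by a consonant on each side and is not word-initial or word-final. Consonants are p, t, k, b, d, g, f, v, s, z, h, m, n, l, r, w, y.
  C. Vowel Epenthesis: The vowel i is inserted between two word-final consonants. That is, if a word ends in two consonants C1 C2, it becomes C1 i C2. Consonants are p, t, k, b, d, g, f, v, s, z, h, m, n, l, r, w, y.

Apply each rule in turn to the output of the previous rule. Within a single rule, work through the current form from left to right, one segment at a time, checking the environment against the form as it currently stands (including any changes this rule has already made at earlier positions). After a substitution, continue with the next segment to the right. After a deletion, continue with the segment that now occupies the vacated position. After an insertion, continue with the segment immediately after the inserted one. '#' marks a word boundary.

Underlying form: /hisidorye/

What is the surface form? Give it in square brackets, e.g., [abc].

[hsdoryi]

A Final Vowel Raising: [hisidorye] → [hisidoryi]
B Syncope: [hisidoryi] → [hsdoryi]
C Vowel Epenthesis: no change — [hsdoryi]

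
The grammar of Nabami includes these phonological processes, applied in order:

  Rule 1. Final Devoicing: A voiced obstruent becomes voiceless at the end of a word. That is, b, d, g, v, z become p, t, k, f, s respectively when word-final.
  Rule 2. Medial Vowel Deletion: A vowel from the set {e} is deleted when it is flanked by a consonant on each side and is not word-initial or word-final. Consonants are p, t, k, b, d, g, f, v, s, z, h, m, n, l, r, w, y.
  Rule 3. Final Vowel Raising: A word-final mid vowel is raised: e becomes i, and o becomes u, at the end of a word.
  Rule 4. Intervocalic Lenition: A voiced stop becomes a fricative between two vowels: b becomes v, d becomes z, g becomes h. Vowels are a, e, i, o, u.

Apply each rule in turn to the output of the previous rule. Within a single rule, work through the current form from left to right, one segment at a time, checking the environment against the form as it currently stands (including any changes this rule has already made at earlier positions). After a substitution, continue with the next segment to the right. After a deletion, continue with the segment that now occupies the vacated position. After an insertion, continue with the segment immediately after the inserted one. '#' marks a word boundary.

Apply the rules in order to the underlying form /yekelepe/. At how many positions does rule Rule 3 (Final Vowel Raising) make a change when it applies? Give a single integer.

Rule 1 Final Devoicing: no change — [yekelepe]
Rule 2 Medial Vowel Deletion: [yekelepe] → [yklpe]
Rule 3 Final Vowel Raising: [yklpe] → [yklpi]
Rule 4 Intervocalic Lenition: no change — [yklpi]
Rule Rule 3 changed 1 position(s).

1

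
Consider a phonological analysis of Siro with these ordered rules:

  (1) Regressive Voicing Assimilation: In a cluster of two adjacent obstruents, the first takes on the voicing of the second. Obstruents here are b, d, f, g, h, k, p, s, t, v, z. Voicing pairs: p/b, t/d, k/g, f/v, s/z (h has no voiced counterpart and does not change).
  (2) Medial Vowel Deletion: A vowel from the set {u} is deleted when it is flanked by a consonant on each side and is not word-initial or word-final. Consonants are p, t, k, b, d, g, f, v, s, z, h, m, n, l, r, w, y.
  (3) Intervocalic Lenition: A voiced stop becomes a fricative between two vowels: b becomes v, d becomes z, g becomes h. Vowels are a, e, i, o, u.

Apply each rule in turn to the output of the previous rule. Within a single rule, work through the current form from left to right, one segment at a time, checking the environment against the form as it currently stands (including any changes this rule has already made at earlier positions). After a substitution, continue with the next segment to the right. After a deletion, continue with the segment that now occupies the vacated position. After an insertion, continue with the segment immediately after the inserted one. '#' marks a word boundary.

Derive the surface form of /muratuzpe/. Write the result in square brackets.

(1) Regressive Voicing Assimilation: [muratuzpe] → [muratuspe]
(2) Medial Vowel Deletion: [muratuspe] → [mratspe]
(3) Intervocalic Lenition: no change — [mratspe]

[mratspe]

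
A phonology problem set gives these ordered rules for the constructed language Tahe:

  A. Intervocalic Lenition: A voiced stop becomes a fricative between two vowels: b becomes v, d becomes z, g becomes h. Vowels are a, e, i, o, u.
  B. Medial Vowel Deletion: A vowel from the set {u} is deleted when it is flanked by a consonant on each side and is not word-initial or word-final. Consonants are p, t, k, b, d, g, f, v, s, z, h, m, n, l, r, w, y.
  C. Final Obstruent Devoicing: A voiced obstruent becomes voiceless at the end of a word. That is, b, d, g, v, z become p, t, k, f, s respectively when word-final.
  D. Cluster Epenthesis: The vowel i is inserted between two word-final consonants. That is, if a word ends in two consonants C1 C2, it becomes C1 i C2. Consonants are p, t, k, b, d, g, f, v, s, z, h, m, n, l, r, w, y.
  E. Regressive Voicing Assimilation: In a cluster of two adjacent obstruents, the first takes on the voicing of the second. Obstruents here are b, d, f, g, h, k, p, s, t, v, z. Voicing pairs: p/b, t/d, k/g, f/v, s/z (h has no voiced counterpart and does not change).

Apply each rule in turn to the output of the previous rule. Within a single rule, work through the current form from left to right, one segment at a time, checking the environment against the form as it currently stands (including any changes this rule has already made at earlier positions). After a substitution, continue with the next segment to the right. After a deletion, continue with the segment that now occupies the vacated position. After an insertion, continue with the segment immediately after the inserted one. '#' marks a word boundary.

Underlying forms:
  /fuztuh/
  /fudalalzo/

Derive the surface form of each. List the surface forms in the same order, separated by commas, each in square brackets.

/fuztuh/:
  A Intervocalic Lenition: no change — [fuztuh]
  B Medial Vowel Deletion: [fuztuh] → [fzth]
  C Final Obstruent Devoicing: no change — [fzth]
  D Cluster Epenthesis: [fzth] → [fztih]
  E Regressive Voicing Assimilation: [fztih] → [vstih]
/fudalalzo/:
  A Intervocalic Lenition: [fudalalzo] → [fuzalalzo]
  B Medial Vowel Deletion: [fuzalalzo] → [fzalalzo]
  C Final Obstruent Devoicing: no change — [fzalalzo]
  D Cluster Epenthesis: no change — [fzalalzo]
  E Regressive Voicing Assimilation: [fzalalzo] → [vzalalzo]

[vstih], [vzalalzo]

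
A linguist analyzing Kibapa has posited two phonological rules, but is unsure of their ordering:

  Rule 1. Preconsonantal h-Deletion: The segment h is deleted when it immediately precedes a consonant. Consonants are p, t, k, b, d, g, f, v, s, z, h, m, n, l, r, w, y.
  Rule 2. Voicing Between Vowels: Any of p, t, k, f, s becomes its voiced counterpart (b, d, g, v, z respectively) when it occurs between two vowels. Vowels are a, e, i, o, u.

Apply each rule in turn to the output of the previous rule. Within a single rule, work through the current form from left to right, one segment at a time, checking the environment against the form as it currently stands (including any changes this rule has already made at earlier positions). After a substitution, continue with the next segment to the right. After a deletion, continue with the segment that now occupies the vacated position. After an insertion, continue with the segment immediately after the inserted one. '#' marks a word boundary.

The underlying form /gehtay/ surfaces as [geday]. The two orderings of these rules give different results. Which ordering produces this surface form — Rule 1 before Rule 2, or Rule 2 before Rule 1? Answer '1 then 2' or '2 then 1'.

Order 1 then 2:
  1 Preconsonantal h-Deletion: [gehtay] → [getay]
  2 Voicing Between Vowels: [getay] → [geday]
  result: [geday]
Order 2 then 1:
  2 Voicing Between Vowels: no change — [gehtay]
  1 Preconsonantal h-Deletion: [gehtay] → [getay]
  result: [getay]

1 then 2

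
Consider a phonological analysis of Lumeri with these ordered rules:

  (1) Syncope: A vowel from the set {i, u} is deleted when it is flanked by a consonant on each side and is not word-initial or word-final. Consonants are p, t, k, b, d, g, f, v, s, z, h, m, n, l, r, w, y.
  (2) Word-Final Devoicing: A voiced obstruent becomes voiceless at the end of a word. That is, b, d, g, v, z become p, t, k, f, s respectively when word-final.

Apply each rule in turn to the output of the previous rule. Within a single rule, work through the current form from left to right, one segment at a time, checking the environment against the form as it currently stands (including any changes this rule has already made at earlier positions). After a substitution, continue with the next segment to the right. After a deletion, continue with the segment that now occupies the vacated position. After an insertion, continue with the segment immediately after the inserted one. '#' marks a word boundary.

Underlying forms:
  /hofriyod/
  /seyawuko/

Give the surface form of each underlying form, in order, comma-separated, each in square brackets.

[hofryot], [seyawko]

/hofriyod/:
  (1) Syncope: [hofriyod] → [hofryod]
  (2) Word-Final Devoicing: [hofryod] → [hofryot]
/seyawuko/:
  (1) Syncope: [seyawuko] → [seyawko]
  (2) Word-Final Devoicing: no change — [seyawko]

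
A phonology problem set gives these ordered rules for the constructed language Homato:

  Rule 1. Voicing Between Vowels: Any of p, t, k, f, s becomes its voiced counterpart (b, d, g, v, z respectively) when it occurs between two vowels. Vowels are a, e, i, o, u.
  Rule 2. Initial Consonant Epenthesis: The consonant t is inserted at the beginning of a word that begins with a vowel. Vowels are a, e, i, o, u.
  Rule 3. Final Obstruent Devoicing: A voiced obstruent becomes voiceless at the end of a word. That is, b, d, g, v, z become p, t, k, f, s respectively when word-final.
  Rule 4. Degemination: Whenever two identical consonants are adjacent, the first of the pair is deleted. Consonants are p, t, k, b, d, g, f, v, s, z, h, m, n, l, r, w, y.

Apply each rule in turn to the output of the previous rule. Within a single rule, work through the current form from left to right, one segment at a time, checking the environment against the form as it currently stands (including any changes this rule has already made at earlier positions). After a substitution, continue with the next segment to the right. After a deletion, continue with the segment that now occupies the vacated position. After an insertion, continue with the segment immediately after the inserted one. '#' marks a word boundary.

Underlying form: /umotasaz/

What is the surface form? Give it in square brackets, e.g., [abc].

Rule 1 Voicing Between Vowels: [umotasaz] → [umodazaz]
Rule 2 Initial Consonant Epenthesis: [umodazaz] → [tumodazaz]
Rule 3 Final Obstruent Devoicing: [tumodazaz] → [tumodazas]
Rule 4 Degemination: no change — [tumodazas]

[tumodazas]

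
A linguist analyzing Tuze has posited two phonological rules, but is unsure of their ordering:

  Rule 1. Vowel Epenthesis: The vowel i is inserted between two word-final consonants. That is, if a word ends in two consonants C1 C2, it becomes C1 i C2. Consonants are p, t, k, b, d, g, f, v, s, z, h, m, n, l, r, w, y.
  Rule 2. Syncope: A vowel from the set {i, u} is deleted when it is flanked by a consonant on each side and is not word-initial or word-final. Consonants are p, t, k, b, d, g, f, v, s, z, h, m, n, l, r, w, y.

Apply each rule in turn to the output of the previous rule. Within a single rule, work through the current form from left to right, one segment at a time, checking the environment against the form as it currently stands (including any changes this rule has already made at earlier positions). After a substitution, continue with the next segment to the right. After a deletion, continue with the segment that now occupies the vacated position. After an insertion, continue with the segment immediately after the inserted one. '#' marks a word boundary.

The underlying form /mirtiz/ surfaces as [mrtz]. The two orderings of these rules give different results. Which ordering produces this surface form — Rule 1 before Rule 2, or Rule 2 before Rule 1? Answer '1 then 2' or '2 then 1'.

1 then 2

Order 1 then 2:
  1 Vowel Epenthesis: no change — [mirtiz]
  2 Syncope: [mirtiz] → [mrtz]
  result: [mrtz]
Order 2 then 1:
  2 Syncope: [mirtiz] → [mrtz]
  1 Vowel Epenthesis: [mrtz] → [mrtiz]
  result: [mrtiz]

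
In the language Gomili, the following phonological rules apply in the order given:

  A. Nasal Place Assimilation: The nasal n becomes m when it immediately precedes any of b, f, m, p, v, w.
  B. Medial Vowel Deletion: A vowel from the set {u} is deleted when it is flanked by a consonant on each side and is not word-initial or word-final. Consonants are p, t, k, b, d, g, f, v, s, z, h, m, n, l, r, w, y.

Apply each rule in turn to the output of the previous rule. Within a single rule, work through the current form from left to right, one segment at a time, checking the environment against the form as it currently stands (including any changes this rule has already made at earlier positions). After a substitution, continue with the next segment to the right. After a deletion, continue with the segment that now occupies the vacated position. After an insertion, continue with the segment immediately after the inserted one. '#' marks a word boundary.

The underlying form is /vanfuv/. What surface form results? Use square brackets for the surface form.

A Nasal Place Assimilation: [vanfuv] → [vamfuv]
B Medial Vowel Deletion: [vamfuv] → [vamfv]

[vamfv]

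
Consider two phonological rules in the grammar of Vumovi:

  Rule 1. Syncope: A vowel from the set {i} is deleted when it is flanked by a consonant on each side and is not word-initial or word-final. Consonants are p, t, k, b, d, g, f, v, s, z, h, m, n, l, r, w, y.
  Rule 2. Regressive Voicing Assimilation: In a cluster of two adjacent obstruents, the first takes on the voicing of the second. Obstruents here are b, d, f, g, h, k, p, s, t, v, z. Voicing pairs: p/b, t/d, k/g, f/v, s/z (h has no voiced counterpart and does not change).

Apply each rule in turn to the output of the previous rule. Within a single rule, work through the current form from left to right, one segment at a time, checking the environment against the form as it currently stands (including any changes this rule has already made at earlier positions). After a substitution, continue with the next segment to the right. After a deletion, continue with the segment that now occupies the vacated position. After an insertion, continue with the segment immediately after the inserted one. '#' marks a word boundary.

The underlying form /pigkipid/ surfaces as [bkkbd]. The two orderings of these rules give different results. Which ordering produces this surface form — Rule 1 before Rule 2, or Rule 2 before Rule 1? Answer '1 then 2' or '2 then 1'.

Order 1 then 2:
  1 Syncope: [pigkipid] → [pgkpd]
  2 Regressive Voicing Assimilation: [pgkpd] → [bkkbd]
  result: [bkkbd]
Order 2 then 1:
  2 Regressive Voicing Assimilation: [pigkipid] → [pikkipid]
  1 Syncope: [pikkipid] → [pkkpd]
  result: [pkkpd]

1 then 2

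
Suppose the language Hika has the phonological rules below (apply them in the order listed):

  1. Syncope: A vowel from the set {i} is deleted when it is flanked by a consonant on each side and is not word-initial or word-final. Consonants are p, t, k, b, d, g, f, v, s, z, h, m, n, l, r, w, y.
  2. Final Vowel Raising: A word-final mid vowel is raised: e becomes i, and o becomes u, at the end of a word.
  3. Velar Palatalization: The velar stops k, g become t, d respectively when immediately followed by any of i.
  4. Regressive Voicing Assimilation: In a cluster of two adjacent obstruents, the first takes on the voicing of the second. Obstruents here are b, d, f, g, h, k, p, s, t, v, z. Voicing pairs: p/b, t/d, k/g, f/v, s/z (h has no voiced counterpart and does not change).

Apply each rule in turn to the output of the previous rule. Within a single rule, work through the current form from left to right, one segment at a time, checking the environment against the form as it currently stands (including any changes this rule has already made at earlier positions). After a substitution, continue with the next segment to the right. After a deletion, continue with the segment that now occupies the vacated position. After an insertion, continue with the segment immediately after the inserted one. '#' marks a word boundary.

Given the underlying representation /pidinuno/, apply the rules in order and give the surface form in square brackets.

[bdnunu]

1 Syncope: [pidinuno] → [pdnuno]
2 Final Vowel Raising: [pdnuno] → [pdnunu]
3 Velar Palatalization: no change — [pdnunu]
4 Regressive Voicing Assimilation: [pdnunu] → [bdnunu]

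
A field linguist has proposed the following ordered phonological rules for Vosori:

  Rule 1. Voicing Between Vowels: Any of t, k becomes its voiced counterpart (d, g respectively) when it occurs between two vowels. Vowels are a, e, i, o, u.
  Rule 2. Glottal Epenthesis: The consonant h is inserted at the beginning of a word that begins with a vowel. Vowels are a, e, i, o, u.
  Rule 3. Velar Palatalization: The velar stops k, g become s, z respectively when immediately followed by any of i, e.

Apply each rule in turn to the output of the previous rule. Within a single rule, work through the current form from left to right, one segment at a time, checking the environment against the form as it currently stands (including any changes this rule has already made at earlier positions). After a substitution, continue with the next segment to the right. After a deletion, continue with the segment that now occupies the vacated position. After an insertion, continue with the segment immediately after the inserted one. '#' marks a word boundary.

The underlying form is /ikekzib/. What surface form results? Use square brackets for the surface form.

Rule 1 Voicing Between Vowels: [ikekzib] → [igekzib]
Rule 2 Glottal Epenthesis: [igekzib] → [higekzib]
Rule 3 Velar Palatalization: [higekzib] → [hizekzib]

[hizekzib]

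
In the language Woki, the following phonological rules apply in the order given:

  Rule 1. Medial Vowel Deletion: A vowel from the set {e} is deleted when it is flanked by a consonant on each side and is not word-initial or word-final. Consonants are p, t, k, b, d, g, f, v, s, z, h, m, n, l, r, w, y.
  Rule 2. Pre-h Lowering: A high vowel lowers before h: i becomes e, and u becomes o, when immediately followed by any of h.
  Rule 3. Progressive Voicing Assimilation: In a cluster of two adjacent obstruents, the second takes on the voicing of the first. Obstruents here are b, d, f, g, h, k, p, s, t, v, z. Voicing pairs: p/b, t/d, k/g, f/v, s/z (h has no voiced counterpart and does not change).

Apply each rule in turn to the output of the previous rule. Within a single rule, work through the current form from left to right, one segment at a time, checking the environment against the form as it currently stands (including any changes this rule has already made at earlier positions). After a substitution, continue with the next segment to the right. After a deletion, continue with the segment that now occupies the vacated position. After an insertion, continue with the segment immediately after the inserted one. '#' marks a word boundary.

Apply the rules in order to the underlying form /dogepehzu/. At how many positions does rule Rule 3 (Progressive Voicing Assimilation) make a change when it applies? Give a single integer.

Rule 1 Medial Vowel Deletion: [dogepehzu] → [dogphzu]
Rule 2 Pre-h Lowering: no change — [dogphzu]
Rule 3 Progressive Voicing Assimilation: [dogphzu] → [dogbhsu]
Rule Rule 3 changed 2 position(s).

2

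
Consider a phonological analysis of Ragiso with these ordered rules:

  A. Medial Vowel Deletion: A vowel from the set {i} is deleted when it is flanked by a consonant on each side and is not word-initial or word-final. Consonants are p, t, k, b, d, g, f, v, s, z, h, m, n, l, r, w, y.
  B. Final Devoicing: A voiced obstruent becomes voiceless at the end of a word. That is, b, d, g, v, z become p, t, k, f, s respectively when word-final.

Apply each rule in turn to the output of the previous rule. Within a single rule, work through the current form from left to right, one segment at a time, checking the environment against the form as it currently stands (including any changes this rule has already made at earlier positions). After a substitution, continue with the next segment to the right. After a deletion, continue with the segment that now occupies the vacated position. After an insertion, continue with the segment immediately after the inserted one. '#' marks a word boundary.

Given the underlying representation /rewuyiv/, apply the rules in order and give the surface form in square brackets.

[rewuyf]

A Medial Vowel Deletion: [rewuyiv] → [rewuyv]
B Final Devoicing: [rewuyv] → [rewuyf]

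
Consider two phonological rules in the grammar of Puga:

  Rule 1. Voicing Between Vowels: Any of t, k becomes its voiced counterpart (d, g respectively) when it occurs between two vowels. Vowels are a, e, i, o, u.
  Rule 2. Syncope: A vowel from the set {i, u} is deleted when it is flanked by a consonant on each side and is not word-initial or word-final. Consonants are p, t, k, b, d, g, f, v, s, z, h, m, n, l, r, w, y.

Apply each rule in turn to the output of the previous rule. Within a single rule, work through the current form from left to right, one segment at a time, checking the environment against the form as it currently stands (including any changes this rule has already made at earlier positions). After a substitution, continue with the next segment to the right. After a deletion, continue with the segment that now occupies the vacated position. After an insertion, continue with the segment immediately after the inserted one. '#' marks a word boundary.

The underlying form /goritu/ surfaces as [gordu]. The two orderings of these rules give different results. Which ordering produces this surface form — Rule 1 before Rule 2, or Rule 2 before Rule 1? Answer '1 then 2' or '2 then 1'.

Order 1 then 2:
  1 Voicing Between Vowels: [goritu] → [goridu]
  2 Syncope: [goridu] → [gordu]
  result: [gordu]
Order 2 then 1:
  2 Syncope: [goritu] → [gortu]
  1 Voicing Between Vowels: no change — [gortu]
  result: [gortu]

1 then 2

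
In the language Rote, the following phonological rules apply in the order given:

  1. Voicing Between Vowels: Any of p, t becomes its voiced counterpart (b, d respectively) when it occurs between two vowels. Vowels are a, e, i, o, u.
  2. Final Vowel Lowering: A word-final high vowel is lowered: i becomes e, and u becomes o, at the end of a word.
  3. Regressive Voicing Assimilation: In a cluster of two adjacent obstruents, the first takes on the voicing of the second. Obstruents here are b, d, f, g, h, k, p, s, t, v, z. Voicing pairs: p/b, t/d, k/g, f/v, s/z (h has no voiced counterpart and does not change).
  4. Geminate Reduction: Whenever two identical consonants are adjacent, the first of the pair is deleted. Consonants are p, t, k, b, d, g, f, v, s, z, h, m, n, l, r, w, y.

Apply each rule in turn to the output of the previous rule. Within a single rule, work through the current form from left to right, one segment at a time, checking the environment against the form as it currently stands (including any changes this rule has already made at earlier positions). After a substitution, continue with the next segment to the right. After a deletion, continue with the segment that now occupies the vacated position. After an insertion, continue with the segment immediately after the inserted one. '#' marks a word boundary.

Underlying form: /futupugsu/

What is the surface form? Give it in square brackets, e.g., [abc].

[fudubukso]

1 Voicing Between Vowels: [futupugsu] → [fudubugsu]
2 Final Vowel Lowering: [fudubugsu] → [fudubugso]
3 Regressive Voicing Assimilation: [fudubugso] → [fudubukso]
4 Geminate Reduction: no change — [fudubukso]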